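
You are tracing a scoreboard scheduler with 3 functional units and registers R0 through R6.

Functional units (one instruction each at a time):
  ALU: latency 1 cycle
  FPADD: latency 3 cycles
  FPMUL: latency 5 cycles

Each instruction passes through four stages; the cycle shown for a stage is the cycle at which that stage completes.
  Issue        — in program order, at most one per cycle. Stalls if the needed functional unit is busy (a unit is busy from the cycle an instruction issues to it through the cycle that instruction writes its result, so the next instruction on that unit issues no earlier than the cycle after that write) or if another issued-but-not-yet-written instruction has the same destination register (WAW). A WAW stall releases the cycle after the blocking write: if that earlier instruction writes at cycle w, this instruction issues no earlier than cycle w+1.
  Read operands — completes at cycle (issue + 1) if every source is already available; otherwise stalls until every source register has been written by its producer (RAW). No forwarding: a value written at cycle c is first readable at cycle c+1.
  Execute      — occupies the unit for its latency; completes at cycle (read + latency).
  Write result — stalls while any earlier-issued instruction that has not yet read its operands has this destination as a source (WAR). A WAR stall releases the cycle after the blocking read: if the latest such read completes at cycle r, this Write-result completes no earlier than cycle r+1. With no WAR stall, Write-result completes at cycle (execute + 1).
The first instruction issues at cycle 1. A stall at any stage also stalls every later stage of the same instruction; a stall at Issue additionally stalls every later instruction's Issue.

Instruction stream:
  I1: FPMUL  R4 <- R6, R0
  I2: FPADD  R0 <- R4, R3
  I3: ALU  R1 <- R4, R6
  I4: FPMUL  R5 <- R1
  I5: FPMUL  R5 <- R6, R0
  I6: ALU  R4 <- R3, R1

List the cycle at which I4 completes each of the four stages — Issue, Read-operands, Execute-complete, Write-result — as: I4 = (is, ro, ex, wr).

t=1  I1→FPMUL
t=2  I1 RO · I2→FPADD
t=3  I3→ALU
t=7  I1 EX
t=8  I1 WR R4
t=9  I2 RO · I3 RO · I4→FPMUL
t=10  I3 EX
t=11  I3 WR R1
t=12  I2 EX · I4 RO
t=13  I2 WR R0
t=17  I4 EX
t=18  I4 WR R5
t=19  I5→FPMUL
t=20  I5 RO · I6→ALU
t=21  I6 RO
t=22  I6 EX
t=23  I6 WR R4
t=25  I5 EX
t=26  I5 WR R5

I4 = (9, 12, 17, 18)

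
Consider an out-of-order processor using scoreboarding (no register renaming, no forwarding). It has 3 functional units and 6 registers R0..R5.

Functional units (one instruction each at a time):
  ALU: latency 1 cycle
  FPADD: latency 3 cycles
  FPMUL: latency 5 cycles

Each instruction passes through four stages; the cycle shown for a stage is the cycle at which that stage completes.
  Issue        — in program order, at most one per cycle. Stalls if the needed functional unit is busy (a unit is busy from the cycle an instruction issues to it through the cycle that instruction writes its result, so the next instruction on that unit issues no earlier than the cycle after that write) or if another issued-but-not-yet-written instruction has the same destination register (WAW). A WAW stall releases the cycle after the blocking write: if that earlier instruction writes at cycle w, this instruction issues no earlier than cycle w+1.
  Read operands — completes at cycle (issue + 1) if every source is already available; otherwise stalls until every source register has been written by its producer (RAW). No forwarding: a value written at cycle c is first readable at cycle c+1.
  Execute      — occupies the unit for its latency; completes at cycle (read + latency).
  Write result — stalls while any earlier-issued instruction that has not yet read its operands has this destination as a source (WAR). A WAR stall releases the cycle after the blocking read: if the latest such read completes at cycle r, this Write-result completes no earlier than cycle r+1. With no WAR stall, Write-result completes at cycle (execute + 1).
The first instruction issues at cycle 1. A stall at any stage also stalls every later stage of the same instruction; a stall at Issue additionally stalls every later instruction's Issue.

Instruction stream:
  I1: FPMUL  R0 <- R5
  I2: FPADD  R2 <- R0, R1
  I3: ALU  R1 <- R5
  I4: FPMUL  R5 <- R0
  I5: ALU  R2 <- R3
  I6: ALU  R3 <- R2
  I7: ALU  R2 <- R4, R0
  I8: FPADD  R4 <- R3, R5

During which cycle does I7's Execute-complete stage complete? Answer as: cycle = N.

c1: I1 dispatched to FPMUL
c2: I1 operands ready, I2 dispatched to FPADD
c3: I3 dispatched to ALU
c4: I3 operands ready
c5: I3 complete
c7: I1 complete
c8: R0←I1
c9: I2 operands ready, I4 dispatched to FPMUL
c10: R1←I3, I4 operands ready
c12: I2 complete
c13: R2←I2
c14: I5 dispatched to ALU
c15: I4 complete, I5 operands ready
c16: R5←I4, I5 complete
c17: R2←I5
c18: I6 dispatched to ALU
c19: I6 operands ready
c20: I6 complete
c21: R3←I6
c22: I7 dispatched to ALU
c23: I7 operands ready, I8 dispatched to FPADD
c24: I7 complete, I8 operands ready
c25: R2←I7
c27: I8 complete
c28: R4←I8

cycle = 24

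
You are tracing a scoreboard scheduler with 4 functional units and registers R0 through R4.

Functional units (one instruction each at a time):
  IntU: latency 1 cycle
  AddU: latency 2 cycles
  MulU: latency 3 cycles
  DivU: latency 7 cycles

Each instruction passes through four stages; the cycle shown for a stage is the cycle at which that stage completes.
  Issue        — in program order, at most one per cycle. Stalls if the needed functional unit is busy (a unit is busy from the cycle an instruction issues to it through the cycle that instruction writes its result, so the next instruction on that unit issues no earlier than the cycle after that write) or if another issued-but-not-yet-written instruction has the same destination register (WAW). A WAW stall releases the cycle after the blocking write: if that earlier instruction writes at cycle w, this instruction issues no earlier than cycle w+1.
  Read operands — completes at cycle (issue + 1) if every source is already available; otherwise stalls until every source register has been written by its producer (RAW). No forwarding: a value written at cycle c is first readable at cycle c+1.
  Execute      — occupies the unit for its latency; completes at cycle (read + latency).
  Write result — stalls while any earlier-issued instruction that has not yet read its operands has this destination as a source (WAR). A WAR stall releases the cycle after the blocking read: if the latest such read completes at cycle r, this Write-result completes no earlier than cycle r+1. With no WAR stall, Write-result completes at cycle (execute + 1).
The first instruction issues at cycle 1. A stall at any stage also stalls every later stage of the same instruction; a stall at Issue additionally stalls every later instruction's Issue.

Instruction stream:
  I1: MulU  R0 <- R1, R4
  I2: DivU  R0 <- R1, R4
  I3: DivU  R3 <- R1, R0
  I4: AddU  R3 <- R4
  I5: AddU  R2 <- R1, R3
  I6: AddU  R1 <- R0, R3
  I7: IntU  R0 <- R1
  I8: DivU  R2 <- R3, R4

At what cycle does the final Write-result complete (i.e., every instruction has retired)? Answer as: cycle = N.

cycle = 48

cycle 1: issue I1 (MulU)
cycle 2: I1 read-ops
cycle 5: I1 finished on MulU
cycle 6: I1→R0
cycle 7: issue I2 (DivU)
cycle 8: I2 read-ops
cycle 15: I2 finished on DivU
cycle 16: I2→R0
cycle 17: issue I3 (DivU)
cycle 18: I3 read-ops
cycle 25: I3 finished on DivU
cycle 26: I3→R3
cycle 27: issue I4 (AddU)
cycle 28: I4 read-ops
cycle 30: I4 finished on AddU
cycle 31: I4→R3
cycle 32: issue I5 (AddU)
cycle 33: I5 read-ops
cycle 35: I5 finished on AddU
cycle 36: I5→R2
cycle 37: issue I6 (AddU)
cycle 38: I6 read-ops; issue I7 (IntU)
cycle 39: issue I8 (DivU)
cycle 40: I6 finished on AddU; I8 read-ops
cycle 41: I6→R1
cycle 42: I7 read-ops
cycle 43: I7 finished on IntU
cycle 44: I7→R0
cycle 47: I8 finished on DivU
cycle 48: I8→R2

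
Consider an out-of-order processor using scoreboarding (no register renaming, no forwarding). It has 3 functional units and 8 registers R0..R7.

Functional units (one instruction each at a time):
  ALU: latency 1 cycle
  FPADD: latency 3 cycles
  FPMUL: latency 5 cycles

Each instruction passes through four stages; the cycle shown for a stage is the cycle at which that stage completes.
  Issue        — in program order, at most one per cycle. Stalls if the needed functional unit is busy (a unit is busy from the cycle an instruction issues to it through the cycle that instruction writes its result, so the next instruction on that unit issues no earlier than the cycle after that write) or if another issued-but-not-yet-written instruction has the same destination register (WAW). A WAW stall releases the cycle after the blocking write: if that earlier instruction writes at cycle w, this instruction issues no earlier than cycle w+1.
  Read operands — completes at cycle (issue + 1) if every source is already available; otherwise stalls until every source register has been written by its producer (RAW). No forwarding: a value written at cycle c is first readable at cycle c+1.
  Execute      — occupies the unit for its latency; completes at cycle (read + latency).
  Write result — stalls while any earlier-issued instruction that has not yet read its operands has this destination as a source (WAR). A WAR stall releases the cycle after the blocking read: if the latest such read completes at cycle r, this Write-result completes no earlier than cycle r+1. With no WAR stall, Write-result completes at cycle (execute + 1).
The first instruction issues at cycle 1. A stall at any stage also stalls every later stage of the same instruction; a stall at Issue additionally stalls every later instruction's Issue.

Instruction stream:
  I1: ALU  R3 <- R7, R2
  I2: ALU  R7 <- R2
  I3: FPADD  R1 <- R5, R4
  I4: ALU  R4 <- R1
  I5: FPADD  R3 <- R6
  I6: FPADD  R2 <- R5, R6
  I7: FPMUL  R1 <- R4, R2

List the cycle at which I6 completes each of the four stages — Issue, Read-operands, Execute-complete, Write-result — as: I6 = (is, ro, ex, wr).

I6 = (18, 19, 22, 23)

I1  is:1  ro:2  ex:3  wr:4
I2  is:5  ro:6  ex:7  wr:8  — struct: ALU busy until I1 writes@4
I3  is:6  ro:7  ex:10  wr:11
I4  is:9  ro:12  ex:13  wr:14  — struct: ALU busy until I2 writes@8, RAW R1: wait I3 write@11
I5  is:12  ro:13  ex:16  wr:17  — struct: FPADD busy until I3 writes@11
I6  is:18  ro:19  ex:22  wr:23  — struct: FPADD busy until I5 writes@17
I7  is:19  ro:24  ex:29  wr:30  — RAW R2: wait I6 write@23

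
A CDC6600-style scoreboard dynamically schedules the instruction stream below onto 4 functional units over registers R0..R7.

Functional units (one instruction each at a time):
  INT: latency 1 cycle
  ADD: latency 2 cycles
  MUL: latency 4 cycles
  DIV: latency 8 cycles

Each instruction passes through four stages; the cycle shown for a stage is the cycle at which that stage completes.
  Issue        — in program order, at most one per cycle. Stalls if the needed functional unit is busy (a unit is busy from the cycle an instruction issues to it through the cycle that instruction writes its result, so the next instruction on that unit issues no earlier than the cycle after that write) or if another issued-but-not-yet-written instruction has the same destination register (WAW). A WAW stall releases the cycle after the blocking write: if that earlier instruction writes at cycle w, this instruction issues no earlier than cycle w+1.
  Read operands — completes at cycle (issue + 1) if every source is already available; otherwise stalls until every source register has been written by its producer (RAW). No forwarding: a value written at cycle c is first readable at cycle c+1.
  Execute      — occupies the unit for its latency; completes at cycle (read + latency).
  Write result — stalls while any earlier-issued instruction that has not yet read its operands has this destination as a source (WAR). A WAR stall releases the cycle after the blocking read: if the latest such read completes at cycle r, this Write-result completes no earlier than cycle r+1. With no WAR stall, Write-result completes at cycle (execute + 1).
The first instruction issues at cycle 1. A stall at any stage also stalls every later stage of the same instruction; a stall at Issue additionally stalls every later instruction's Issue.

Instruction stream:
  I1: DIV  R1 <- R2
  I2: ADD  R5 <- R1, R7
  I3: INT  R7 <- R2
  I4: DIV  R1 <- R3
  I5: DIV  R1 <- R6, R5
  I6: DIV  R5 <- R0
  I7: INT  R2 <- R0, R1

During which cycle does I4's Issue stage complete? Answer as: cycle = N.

[I1] 1/2/10/11
[I2] 2/12/14/15  (RAW R1: wait I1 write@11)
[I3] 3/4/5/13  (WAR R7: wait I2 read@12)
[I4] 12/13/21/22  (struct: DIV busy until I1 writes@11)
[I5] 23/24/32/33  (struct: DIV busy until I4 writes@22)
[I6] 34/35/43/44  (struct: DIV busy until I5 writes@33)
[I7] 35/36/37/38

cycle = 12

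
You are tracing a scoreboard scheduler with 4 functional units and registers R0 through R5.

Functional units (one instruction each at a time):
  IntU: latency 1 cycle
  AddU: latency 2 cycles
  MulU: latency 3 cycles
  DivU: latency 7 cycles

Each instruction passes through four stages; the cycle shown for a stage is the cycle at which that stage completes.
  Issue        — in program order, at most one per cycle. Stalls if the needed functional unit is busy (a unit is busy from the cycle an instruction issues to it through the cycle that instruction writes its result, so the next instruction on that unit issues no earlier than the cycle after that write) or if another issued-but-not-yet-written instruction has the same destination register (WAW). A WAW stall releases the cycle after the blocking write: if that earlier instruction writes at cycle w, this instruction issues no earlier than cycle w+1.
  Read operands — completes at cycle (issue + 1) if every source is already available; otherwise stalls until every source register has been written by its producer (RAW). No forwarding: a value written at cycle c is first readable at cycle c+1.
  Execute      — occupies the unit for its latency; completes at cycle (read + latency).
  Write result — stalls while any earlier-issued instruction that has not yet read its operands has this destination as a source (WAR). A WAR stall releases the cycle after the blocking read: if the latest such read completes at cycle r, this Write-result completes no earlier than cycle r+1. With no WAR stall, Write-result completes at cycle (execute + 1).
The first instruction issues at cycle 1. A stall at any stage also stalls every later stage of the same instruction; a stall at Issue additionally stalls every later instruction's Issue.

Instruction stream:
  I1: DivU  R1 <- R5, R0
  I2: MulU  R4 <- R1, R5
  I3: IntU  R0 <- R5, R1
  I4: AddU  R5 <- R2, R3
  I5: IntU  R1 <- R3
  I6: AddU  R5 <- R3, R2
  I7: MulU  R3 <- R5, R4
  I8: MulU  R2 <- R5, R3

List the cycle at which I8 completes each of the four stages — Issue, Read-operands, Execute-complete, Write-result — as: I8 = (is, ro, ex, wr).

I8 = (25, 26, 29, 30)

[I1] 1/2/9/10
[I2] 2/11/14/15  (RAW R1: wait I1 write@10)
[I3] 3/11/12/13  (RAW R1: wait I1 write@10)
[I4] 4/5/7/12  (WAR R5: wait I2 read@11)
[I5] 14/15/16/17  (struct: IntU busy until I3 writes@13)
[I6] 15/16/18/19
[I7] 16/20/23/24  (RAW R5: wait I6 write@19)
[I8] 25/26/29/30  (struct: MulU busy until I7 writes@24)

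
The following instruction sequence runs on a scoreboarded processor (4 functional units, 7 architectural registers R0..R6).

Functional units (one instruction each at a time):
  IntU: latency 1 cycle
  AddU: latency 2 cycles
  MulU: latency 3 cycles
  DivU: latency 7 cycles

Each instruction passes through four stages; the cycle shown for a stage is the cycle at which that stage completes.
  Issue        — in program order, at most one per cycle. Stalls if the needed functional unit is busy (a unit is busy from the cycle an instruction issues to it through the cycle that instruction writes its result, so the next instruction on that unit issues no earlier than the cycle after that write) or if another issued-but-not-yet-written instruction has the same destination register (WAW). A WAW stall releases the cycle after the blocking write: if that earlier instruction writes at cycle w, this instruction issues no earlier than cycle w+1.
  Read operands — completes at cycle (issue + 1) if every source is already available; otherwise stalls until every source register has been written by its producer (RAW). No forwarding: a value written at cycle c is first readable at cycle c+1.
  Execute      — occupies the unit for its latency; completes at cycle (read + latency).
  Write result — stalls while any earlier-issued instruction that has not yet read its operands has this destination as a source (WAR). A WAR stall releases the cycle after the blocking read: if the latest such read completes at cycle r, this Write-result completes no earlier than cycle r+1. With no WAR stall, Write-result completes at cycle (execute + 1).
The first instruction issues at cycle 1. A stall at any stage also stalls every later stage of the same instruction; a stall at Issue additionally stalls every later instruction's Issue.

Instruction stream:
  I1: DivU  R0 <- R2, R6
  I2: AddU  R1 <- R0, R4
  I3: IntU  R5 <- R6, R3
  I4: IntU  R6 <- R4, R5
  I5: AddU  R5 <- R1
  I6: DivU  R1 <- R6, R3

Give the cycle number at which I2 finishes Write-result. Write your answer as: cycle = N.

t=1  I1 dispatched to DivU
t=2  I1 operands ready · I2 dispatched to AddU
t=3  I3 dispatched to IntU
t=4  I3 operands ready
t=5  I3 complete
t=6  R5←I3
t=7  I4 dispatched to IntU
t=8  I4 operands ready
t=9  I1 complete · I4 complete
t=10  R0←I1 · R6←I4
t=11  I2 operands ready
t=13  I2 complete
t=14  R1←I2
t=15  I5 dispatched to AddU
t=16  I5 operands ready · I6 dispatched to DivU
t=17  I6 operands ready
t=18  I5 complete
t=19  R5←I5
t=24  I6 complete
t=25  R1←I6

cycle = 14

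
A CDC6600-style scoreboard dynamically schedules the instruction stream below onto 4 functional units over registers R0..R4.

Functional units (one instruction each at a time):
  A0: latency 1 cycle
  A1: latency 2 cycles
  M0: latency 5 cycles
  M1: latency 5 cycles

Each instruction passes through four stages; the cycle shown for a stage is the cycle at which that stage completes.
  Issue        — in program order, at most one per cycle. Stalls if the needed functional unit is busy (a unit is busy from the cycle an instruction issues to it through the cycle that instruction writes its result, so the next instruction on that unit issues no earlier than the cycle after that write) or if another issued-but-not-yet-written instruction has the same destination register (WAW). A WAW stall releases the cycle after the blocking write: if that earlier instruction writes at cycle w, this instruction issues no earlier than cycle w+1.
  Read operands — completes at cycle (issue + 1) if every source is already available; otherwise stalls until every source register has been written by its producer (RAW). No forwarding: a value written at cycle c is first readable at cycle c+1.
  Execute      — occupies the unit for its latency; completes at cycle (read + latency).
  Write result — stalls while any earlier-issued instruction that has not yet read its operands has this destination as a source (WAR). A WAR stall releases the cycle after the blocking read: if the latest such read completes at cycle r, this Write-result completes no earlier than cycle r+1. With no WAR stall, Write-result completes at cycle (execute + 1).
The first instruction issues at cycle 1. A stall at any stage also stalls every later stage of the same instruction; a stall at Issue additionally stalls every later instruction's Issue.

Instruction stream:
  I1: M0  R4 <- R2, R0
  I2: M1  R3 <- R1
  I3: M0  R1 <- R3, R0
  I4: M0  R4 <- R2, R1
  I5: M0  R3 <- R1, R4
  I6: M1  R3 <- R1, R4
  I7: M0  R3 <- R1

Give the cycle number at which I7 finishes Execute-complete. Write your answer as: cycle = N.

t=1  I1 issues→M0
t=2  I1 reads, I2 issues→M1
t=3  I2 reads
t=7  I1 exec-done
t=8  I1 writes R4, I2 exec-done
t=9  I2 writes R3, I3 issues→M0
t=10  I3 reads
t=15  I3 exec-done
t=16  I3 writes R1
t=17  I4 issues→M0
t=18  I4 reads
t=23  I4 exec-done
t=24  I4 writes R4
t=25  I5 issues→M0
t=26  I5 reads
t=31  I5 exec-done
t=32  I5 writes R3
t=33  I6 issues→M1
t=34  I6 reads
t=39  I6 exec-done
t=40  I6 writes R3
t=41  I7 issues→M0
t=42  I7 reads
t=47  I7 exec-done
t=48  I7 writes R3

cycle = 47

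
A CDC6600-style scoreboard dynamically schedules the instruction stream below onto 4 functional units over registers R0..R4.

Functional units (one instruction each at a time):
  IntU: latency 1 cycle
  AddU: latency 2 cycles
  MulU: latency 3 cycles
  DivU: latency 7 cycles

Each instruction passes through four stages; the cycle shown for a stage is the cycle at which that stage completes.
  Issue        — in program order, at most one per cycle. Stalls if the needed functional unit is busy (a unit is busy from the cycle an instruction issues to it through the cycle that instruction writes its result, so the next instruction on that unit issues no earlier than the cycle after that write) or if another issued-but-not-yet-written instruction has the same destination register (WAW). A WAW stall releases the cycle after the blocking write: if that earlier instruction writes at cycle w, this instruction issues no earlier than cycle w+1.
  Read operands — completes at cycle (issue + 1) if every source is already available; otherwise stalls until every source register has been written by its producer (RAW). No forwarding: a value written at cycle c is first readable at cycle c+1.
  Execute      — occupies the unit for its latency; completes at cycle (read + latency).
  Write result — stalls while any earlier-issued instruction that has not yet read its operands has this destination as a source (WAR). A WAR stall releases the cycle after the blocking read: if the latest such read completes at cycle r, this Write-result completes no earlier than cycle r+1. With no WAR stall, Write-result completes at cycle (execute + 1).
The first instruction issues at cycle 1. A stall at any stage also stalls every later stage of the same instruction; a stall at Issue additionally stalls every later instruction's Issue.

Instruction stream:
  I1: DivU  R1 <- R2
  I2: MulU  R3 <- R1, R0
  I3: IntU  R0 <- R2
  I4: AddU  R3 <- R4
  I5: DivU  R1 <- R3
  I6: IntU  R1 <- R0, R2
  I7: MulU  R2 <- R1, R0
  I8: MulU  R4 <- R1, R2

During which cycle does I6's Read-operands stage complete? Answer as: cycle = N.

[1] I1 issues→DivU
[2] I1 reads; I2 issues→MulU
[3] I3 issues→IntU
[4] I3 reads
[5] I3 exec-done
[9] I1 exec-done
[10] I1 writes R1
[11] I2 reads
[12] I3 writes R0
[14] I2 exec-done
[15] I2 writes R3
[16] I4 issues→AddU
[17] I4 reads; I5 issues→DivU
[19] I4 exec-done
[20] I4 writes R3
[21] I5 reads
[28] I5 exec-done
[29] I5 writes R1
[30] I6 issues→IntU
[31] I6 reads; I7 issues→MulU
[32] I6 exec-done
[33] I6 writes R1
[34] I7 reads
[37] I7 exec-done
[38] I7 writes R2
[39] I8 issues→MulU
[40] I8 reads
[43] I8 exec-done
[44] I8 writes R4

cycle = 31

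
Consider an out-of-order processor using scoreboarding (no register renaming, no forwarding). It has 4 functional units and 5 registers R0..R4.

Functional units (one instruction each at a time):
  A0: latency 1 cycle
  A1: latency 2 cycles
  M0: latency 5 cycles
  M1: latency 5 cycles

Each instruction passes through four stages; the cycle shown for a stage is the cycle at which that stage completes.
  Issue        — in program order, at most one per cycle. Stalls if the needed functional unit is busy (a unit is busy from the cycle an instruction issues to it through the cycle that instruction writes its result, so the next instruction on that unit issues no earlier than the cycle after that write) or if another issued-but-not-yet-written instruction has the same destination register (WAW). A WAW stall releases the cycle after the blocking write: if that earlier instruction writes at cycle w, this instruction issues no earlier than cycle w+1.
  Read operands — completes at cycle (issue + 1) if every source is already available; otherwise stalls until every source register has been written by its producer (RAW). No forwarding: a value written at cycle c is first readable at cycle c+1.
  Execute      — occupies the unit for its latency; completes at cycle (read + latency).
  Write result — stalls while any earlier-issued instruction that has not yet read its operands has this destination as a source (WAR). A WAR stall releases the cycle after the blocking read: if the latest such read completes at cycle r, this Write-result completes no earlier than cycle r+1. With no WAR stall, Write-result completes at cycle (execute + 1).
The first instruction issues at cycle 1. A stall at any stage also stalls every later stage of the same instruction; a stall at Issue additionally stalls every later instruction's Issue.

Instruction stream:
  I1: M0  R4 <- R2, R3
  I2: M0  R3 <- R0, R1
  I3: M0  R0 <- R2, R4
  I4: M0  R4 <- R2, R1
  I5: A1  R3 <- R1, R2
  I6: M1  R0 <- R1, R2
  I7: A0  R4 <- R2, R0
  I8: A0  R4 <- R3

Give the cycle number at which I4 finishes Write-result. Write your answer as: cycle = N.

cycle = 32

t=1  issue I1 (M0)
t=2  I1 read-ops
t=7  I1 finished on M0
t=8  I1→R4
t=9  issue I2 (M0)
t=10  I2 read-ops
t=15  I2 finished on M0
t=16  I2→R3
t=17  issue I3 (M0)
t=18  I3 read-ops
t=23  I3 finished on M0
t=24  I3→R0
t=25  issue I4 (M0)
t=26  I4 read-ops | issue I5 (A1)
t=27  I5 read-ops | issue I6 (M1)
t=28  I6 read-ops
t=29  I5 finished on A1
t=30  I5→R3
t=31  I4 finished on M0
t=32  I4→R4
t=33  I6 finished on M1 | issue I7 (A0)
t=34  I6→R0
t=35  I7 read-ops
t=36  I7 finished on A0
t=37  I7→R4
t=38  issue I8 (A0)
t=39  I8 read-ops
t=40  I8 finished on A0
t=41  I8→R4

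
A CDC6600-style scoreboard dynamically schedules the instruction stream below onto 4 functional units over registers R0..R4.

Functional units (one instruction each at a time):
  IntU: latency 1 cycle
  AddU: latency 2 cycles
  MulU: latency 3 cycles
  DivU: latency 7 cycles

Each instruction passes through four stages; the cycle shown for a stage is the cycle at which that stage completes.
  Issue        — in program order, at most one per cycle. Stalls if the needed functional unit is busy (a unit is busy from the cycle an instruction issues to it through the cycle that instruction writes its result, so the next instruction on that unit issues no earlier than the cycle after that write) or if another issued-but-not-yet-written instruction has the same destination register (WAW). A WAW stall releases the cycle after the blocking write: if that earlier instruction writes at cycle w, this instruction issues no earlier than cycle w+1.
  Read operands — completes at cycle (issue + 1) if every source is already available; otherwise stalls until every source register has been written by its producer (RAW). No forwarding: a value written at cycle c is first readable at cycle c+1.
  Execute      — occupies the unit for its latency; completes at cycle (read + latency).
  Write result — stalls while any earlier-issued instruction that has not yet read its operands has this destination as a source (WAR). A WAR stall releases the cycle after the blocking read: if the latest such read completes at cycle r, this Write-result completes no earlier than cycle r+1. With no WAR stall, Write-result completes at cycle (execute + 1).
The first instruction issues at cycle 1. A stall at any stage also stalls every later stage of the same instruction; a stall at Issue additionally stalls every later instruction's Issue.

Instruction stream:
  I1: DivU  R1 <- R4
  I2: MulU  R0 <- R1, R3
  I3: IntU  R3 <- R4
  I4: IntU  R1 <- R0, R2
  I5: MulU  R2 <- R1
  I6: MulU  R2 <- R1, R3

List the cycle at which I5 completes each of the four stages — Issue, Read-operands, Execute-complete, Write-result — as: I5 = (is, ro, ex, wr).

I5 = (16, 19, 22, 23)

1) issue 1, read 2, done 9, write 10
2) issue 2, read 11, done 14, write 15  <RAW R1: wait I1 write@10>
3) issue 3, read 4, done 5, write 12  <WAR R3: wait I2 read@11>
4) issue 13, read 16, done 17, write 18  <struct: IntU busy until I3 writes@12 / RAW R0: wait I2 write@15>
5) issue 16, read 19, done 22, write 23  <struct: MulU busy until I2 writes@15 / RAW R1: wait I4 write@18>
6) issue 24, read 25, done 28, write 29  <struct: MulU busy until I5 writes@23>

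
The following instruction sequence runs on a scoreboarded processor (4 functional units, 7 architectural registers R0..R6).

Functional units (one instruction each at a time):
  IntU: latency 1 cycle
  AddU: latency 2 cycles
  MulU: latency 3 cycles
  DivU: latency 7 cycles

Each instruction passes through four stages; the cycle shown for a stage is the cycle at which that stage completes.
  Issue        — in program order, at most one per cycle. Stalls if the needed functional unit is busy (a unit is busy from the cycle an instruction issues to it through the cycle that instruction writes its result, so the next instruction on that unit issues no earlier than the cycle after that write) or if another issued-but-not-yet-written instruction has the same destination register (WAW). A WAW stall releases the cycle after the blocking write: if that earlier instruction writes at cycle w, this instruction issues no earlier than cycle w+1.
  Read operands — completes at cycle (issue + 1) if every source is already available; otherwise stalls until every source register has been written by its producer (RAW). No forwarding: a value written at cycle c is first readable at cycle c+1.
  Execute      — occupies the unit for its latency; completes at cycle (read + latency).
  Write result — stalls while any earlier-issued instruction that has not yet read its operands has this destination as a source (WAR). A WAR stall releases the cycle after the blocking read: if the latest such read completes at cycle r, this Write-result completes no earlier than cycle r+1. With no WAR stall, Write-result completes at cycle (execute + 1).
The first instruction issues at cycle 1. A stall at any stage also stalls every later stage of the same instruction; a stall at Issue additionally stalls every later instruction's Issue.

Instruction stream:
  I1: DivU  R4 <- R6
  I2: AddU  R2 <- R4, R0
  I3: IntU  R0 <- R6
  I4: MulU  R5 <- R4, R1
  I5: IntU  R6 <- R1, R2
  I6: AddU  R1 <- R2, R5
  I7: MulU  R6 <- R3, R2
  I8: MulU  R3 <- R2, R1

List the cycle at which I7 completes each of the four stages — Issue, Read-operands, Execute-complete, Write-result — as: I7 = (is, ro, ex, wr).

I7 = (18, 19, 22, 23)

[1] I1 dispatched to DivU
[2] I1 operands ready | I2 dispatched to AddU
[3] I3 dispatched to IntU
[4] I3 operands ready | I4 dispatched to MulU
[5] I3 complete
[9] I1 complete
[10] R4←I1
[11] I2 operands ready | I4 operands ready
[12] R0←I3
[13] I2 complete | I5 dispatched to IntU
[14] R2←I2 | I4 complete
[15] R5←I4 | I5 operands ready | I6 dispatched to AddU
[16] I5 complete | I6 operands ready
[17] R6←I5
[18] I6 complete | I7 dispatched to MulU
[19] R1←I6 | I7 operands ready
[22] I7 complete
[23] R6←I7
[24] I8 dispatched to MulU
[25] I8 operands ready
[28] I8 complete
[29] R3←I8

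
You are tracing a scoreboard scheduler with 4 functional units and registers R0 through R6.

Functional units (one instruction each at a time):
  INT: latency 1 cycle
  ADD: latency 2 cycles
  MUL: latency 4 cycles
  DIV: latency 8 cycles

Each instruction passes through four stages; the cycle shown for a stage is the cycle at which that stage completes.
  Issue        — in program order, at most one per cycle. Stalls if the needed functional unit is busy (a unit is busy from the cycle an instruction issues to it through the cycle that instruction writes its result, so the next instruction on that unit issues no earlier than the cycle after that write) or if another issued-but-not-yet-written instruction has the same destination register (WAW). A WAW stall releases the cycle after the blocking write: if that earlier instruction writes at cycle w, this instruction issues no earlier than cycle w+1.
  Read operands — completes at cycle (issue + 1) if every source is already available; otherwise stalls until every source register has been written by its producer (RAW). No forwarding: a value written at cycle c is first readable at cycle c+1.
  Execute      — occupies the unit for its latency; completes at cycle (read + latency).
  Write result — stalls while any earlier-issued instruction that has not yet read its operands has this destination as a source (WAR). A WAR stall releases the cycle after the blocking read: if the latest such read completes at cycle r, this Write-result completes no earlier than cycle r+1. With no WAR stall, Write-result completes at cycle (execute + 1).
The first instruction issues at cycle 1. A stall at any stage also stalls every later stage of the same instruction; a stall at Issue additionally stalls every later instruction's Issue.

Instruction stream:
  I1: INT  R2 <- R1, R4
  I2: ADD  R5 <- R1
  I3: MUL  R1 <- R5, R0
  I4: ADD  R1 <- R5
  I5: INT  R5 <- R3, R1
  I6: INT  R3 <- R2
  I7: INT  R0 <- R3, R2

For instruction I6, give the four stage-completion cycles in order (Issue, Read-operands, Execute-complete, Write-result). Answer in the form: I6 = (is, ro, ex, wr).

I6 = (21, 22, 23, 24)

I1  is:1  ro:2  ex:3  wr:4
I2  is:2  ro:3  ex:5  wr:6
I3  is:3  ro:7  ex:11  wr:12  — RAW R5: wait I2 write@6
I4  is:13  ro:14  ex:16  wr:17  — WAW R1: wait I3 write@12
I5  is:14  ro:18  ex:19  wr:20  — RAW R1: wait I4 write@17
I6  is:21  ro:22  ex:23  wr:24  — struct: INT busy until I5 writes@20
I7  is:25  ro:26  ex:27  wr:28  — struct: INT busy until I6 writes@24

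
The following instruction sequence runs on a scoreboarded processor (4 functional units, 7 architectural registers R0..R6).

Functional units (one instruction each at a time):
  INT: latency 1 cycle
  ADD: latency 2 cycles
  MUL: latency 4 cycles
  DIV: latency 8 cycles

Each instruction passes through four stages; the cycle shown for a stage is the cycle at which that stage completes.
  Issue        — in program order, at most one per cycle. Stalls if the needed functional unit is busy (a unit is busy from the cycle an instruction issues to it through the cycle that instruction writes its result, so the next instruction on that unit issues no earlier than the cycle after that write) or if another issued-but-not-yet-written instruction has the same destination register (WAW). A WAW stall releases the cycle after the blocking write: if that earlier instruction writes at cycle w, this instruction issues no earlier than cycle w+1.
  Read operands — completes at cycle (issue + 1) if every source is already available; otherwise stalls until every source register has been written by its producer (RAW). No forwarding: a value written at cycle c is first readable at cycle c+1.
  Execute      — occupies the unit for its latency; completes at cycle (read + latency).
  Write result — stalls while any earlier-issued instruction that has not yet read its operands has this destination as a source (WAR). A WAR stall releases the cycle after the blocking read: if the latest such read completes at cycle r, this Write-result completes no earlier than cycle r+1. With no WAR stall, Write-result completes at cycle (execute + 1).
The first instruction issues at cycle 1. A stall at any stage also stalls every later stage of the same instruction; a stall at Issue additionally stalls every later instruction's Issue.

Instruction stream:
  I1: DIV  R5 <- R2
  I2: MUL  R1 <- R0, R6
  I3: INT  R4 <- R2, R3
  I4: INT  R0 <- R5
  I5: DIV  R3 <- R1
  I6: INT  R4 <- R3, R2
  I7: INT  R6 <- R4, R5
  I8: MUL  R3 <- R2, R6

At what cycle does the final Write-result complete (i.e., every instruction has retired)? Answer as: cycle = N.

cycle = 35

I1  is:1  ro:2  ex:10  wr:11
I2  is:2  ro:3  ex:7  wr:8
I3  is:3  ro:4  ex:5  wr:6
I4  is:7  ro:12  ex:13  wr:14  — struct: INT busy until I3 writes@6, RAW R5: wait I1 write@11
I5  is:12  ro:13  ex:21  wr:22  — struct: DIV busy until I1 writes@11
I6  is:15  ro:23  ex:24  wr:25  — struct: INT busy until I4 writes@14, RAW R3: wait I5 write@22
I7  is:26  ro:27  ex:28  wr:29  — struct: INT busy until I6 writes@25
I8  is:27  ro:30  ex:34  wr:35  — RAW R6: wait I7 write@29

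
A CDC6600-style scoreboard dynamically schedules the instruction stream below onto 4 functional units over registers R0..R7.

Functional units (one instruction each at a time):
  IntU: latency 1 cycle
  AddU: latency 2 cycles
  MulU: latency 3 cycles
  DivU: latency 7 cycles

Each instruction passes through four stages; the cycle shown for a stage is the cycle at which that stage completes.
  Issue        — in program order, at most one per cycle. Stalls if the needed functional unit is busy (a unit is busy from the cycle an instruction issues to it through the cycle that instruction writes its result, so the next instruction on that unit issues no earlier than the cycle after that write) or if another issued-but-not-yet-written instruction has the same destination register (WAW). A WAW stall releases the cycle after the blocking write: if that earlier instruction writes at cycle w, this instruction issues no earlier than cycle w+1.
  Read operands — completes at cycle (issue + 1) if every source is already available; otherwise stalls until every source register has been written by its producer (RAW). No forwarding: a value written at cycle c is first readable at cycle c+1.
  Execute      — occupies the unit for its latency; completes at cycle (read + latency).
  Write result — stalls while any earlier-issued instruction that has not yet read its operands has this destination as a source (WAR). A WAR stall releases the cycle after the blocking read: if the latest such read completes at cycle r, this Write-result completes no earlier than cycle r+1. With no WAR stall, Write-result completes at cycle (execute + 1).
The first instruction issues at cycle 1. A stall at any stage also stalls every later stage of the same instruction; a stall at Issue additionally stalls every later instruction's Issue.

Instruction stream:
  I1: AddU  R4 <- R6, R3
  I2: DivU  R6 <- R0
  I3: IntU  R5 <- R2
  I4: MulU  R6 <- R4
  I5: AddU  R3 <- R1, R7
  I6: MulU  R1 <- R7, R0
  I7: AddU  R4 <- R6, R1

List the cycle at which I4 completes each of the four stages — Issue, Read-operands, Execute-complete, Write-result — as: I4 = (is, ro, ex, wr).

cycle 1: I1 dispatched to AddU
cycle 2: I1 operands ready · I2 dispatched to DivU
cycle 3: I2 operands ready · I3 dispatched to IntU
cycle 4: I1 complete · I3 operands ready
cycle 5: R4←I1 · I3 complete
cycle 6: R5←I3
cycle 10: I2 complete
cycle 11: R6←I2
cycle 12: I4 dispatched to MulU
cycle 13: I4 operands ready · I5 dispatched to AddU
cycle 14: I5 operands ready
cycle 16: I4 complete · I5 complete
cycle 17: R6←I4 · R3←I5
cycle 18: I6 dispatched to MulU
cycle 19: I6 operands ready · I7 dispatched to AddU
cycle 22: I6 complete
cycle 23: R1←I6
cycle 24: I7 operands ready
cycle 26: I7 complete
cycle 27: R4←I7

I4 = (12, 13, 16, 17)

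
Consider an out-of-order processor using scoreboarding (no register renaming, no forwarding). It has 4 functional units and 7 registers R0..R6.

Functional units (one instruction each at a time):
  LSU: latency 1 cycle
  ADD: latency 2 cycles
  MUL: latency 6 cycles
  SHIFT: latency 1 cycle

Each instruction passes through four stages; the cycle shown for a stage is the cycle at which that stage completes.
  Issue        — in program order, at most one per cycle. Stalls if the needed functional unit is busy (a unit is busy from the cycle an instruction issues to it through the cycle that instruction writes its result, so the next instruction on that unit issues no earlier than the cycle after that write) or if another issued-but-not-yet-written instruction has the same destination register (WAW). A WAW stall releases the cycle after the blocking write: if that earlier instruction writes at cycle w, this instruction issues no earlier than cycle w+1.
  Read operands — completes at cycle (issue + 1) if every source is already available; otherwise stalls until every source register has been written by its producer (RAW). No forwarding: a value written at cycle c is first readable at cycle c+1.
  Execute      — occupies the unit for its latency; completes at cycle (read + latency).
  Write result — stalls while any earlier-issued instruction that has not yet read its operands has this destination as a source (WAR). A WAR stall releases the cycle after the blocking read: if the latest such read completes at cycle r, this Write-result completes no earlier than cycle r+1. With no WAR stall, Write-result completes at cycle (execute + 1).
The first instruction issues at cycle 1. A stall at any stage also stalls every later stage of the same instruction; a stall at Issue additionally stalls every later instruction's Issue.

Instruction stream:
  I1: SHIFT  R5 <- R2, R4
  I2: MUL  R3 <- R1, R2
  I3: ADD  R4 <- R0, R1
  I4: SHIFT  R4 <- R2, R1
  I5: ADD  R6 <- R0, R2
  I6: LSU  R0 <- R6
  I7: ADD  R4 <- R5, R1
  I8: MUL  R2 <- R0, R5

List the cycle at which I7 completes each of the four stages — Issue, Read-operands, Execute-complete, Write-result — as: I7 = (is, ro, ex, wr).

I7 = (14, 15, 17, 18)

I1  is:1  ro:2  ex:3  wr:4
I2  is:2  ro:3  ex:9  wr:10
I3  is:3  ro:4  ex:6  wr:7
I4  is:8  ro:9  ex:10  wr:11  — WAW R4: wait I3 write@7
I5  is:9  ro:10  ex:12  wr:13
I6  is:10  ro:14  ex:15  wr:16  — RAW R6: wait I5 write@13
I7  is:14  ro:15  ex:17  wr:18  — struct: ADD busy until I5 writes@13
I8  is:15  ro:17  ex:23  wr:24  — RAW R0: wait I6 write@16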